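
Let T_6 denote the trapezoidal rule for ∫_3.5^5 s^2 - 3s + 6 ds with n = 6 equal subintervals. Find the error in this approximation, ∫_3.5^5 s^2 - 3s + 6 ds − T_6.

Exact integral: ∫_3.5^5 f(s) ds = 17.25.
T_6 = 17.265625.
Error = 17.25 − 17.265625 = -0.015625.

-0.015625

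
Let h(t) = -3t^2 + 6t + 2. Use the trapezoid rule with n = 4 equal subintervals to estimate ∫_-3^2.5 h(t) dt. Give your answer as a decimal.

-45.07421875

Δt = (2.5 − (-3))/4 = 1.375.
h(-3) = -43, h(-1.625) = -15.671875, h(-0.25) = 0.3125, h(1.125) = 4.953125, h(2.5) = -1.75.
T_4 = (Δt/2)·[h(t_0) + 2h(t_1) + 2h(t_2) + 2h(t_3) + h(t_4)].
Sum = -45.07421875.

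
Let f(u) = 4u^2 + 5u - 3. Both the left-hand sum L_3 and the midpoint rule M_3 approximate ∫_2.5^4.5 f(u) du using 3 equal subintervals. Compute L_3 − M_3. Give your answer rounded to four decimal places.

L_3 ≈ 108.259259.
M_3 ≈ 129.370370.
L_3 − M_3 ≈ -21.1111.

-21.1111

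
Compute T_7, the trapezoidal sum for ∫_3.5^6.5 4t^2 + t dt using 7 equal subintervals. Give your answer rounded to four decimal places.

Δt = (6.5 − 3.5)/7 = 3/7.
f(3.5) = 52.5, f(55/14) = 6435/98, f(61/14) = 7869/98, f(67/14) = 9447/98, f(73/14) = 11169/98, f(79/14) = 13035/98, f(85/14) = 15045/98, f(6.5) = 175.5.
T_7 = (Δt/2)·[f(t_0) + 2f(t_1) + ... + 2f(t_{6}) + f(t_7)].
Sum ≈ 324.3673.

324.3673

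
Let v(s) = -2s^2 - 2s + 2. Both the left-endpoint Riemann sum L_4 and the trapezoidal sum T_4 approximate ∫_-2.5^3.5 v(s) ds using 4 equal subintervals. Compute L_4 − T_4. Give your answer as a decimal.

L_4 = -19.5.
T_4 = -37.5.
L_4 − T_4 = 18.

18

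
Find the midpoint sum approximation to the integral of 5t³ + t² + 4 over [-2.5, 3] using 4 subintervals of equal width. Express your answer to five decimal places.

Δt = (3 − (-2.5))/4 = 1.375.
Midpoints: -1.8125, -0.4375, 0.9375, 2.3125.
f(-1.8125) = -92105/4096, f(-0.4375) = 15453/4096, f(0.9375) = 36859/4096, f(2.3125) = 291553/4096.
Sum = Δt · [f(-1.8125) + f(-0.4375) + f(0.9375) + f(2.3125)].
Sum ≈ 84.51416.

84.51416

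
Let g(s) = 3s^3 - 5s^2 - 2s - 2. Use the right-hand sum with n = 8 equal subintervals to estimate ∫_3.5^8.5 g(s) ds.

3235.0390625

Δs = (8.5 − 3.5)/8 = 0.625.
Right endpoints: 4.125, 4.75, 5.375, 6, 6.625, 7.25, 7.875, 8.5.
g(4.125) = 59003/512, g(4.75) = 197.203125, g(5.375) = 158033/512, g(6) = 454, g(6.625) = 326463/512, g(7.25) = 863.921875, g(7.875) = 582293/512, g(8.5) = 1462.125.
Sum = Δs · [g(4.125) + g(4.75) + g(5.375) + ...].
Sum = 3235.0390625.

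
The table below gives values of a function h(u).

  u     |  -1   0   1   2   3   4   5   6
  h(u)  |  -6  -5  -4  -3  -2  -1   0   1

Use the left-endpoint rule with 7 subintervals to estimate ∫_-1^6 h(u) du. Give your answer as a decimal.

Δu = 1.
Sum = 1·[(-6) + (-5) + (-4) + (-3) + (-2) + (-1) + 0] = -21.

-21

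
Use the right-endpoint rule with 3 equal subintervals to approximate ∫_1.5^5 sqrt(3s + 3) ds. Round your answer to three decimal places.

Δs = (5 − 1.5)/3 = 7/6.
Right endpoints: 8/3, 23/6, 5.
f(8/3) ≈ 3.317, f(23/6) ≈ 3.808, f(5) ≈ 4.243.
Sum = Δs · [f(8/3) + f(23/6) + f(5)].
Sum ≈ 13.262.

13.262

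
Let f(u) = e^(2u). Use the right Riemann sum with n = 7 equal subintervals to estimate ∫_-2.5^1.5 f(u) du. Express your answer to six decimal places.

16.845852

Δu = (1.5 − (-2.5))/7 = 4/7.
Right endpoints: -27/14, -19/14, -11/14, -3/14, 5/14, 13/14, 1.5.
f(-27/14) ≈ 0.021128, f(-19/14) ≈ 0.066252, f(-11/14) ≈ 0.207748, f(-3/14) ≈ 0.651439, f(5/14) ≈ 2.042727, f(13/14) ≈ 6.405409, f(1.5) ≈ 20.085537.
Sum = Δu · [f(-27/14) + f(-19/14) + f(-11/14) + ...].
Sum ≈ 16.845852.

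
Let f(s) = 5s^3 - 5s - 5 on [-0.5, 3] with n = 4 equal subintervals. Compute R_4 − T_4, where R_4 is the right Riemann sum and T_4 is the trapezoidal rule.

51.6796875

R_4 ≈ 121.8505859.
T_4 ≈ 70.1708984.
R_4 − T_4 = 51.6796875.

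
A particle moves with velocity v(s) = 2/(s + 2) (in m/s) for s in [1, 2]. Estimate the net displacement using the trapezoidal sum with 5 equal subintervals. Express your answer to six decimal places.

0.575688

Δs = (2 − 1)/5 = 0.2.
v(1) = 2/3, v(1.2) = 0.625, v(1.4) = 10/17, v(1.6) = 5/9, v(1.8) = 10/19, v(2) = 0.5.
T_5 = (Δs/2)·[v(s_0) + 2v(s_1) + ... + 2v(s_{4}) + v(s_5)].
Sum ≈ 0.575688.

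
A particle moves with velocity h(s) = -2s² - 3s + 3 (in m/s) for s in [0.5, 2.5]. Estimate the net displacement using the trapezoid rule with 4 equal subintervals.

Δs = (2.5 − 0.5)/4 = 0.5.
h(0.5) = 1, h(1) = -2, h(1.5) = -6, h(2) = -11, h(2.5) = -17.
T_4 = (Δs/2)·[h(s_0) + 2h(s_1) + 2h(s_2) + 2h(s_3) + h(s_4)].
Sum = -13.5.

-13.5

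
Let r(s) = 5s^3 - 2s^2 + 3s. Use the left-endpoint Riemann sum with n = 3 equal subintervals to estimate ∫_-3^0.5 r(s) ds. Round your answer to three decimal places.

-244.303

Δs = (0.5 − (-3))/3 = 7/6.
Left endpoints: -3, -11/6, -2/3.
r(-3) = -162, r(-11/6) = -9295/216, r(-2/3) = -118/27.
Sum = Δs · [r(-3) + r(-11/6) + r(-2/3)].
Sum ≈ -244.303.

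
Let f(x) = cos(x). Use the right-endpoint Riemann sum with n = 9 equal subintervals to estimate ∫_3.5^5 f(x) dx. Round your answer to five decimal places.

-0.50506

Δx = (5 − 3.5)/9 = 1/6.
Right endpoints: 11/3, 23/6, 4, 25/6, 13/3, 4.5, 14/3, 29/6, 5.
f(11/3) ≈ -0.86529, f(23/6) ≈ -0.77014, f(4) ≈ -0.65364, f(25/6) ≈ -0.51904, f(13/3) ≈ -0.37004, f(4.5) ≈ -0.21080, f(14/3) ≈ -0.04571, f(29/6) ≈ 0.12065, f(5) ≈ 0.28366.
Sum = Δx · [f(11/3) + f(23/6) + f(4) + ...].
Sum ≈ -0.50506.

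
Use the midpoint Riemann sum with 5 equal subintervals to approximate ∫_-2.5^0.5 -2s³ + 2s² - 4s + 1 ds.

44.28

Δs = (0.5 − (-2.5))/5 = 0.6.
Midpoints: -2.2, -1.6, -1, -0.4, 0.2.
f(-2.2) = 40.776, f(-1.6) = 20.712, f(-1) = 9, f(-0.4) = 3.048, f(0.2) = 0.264.
Sum = Δs · [f(-2.2) + f(-1.6) + f(-1) + f(-0.4) + f(0.2)].
Sum = 44.28.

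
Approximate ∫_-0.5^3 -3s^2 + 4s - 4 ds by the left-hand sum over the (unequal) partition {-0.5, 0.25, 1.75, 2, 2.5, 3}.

-21.765625

Subinterval widths: 0.75, 1.5, 0.25, 0.5, 0.5.
Left endpoints: -0.5, 0.25, 1.75, 2, 2.5.
f(-0.5) = -6.75, f(0.25) = -3.1875, f(1.75) = -6.1875, f(2) = -8, f(2.5) = -12.75.
Sum = Σ Δs_i · f(s_i).
Sum = -21.765625.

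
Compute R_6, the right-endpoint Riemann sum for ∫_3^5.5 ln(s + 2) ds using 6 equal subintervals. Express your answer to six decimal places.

Δs = (5.5 − 3)/6 = 5/12.
Right endpoints: 41/12, 23/6, 4.25, 14/3, 61/12, 5.5.
f(41/12) ≈ 1.689481, f(23/6) ≈ 1.763589, f(4.25) ≈ 1.832581, f(14/3) ≈ 1.897120, f(61/12) ≈ 1.957745, f(5.5) ≈ 2.014903.
Sum = Δs · [f(41/12) + f(23/6) + f(4.25) + ...].
Sum ≈ 4.648091.

4.648091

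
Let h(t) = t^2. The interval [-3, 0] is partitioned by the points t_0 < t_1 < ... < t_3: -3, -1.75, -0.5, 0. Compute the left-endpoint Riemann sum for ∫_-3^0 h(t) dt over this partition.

15.203125

Subinterval widths: 1.25, 1.25, 0.5.
Left endpoints: -3, -1.75, -0.5.
h(-3) = 9, h(-1.75) = 3.0625, h(-0.5) = 0.25.
Sum = Σ Δt_i · h(t_i).
Sum = 15.203125.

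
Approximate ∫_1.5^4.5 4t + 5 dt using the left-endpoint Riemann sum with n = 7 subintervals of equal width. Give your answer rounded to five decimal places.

48.42857

Δt = (4.5 − 1.5)/7 = 3/7.
Left endpoints: 1.5, 27/14, 33/14, 39/14, 45/14, 51/14, 57/14.
f(1.5) = 11, f(27/14) = 89/7, f(33/14) = 101/7, f(39/14) = 113/7, f(45/14) = 125/7, f(51/14) = 137/7, f(57/14) = 149/7.
Sum = Δt · [f(1.5) + f(27/14) + f(33/14) + ...].
Sum ≈ 48.42857.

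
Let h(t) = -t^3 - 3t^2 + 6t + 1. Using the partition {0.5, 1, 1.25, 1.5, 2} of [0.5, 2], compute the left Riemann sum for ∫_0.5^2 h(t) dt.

2.71484375

Subinterval widths: 0.5, 0.25, 0.25, 0.5.
Left endpoints: 0.5, 1, 1.25, 1.5.
h(0.5) = 3.125, h(1) = 3, h(1.25) = 1.859375, h(1.5) = -0.125.
Sum = Σ Δt_i · h(t_i).
Sum = 2.71484375.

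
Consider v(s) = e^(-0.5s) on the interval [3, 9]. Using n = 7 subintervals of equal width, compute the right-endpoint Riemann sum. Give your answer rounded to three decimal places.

Δs = (9 − 3)/7 = 6/7.
Right endpoints: 27/7, 33/7, 39/7, 45/7, 51/7, 57/7, 9.
v(27/7) ≈ 0.145, v(33/7) ≈ 0.095, v(39/7) ≈ 0.062, v(45/7) ≈ 0.040, v(51/7) ≈ 0.026, v(57/7) ≈ 0.017, v(9) ≈ 0.011.
Sum = Δs · [v(27/7) + v(33/7) + v(39/7) + ...].
Sum ≈ 0.340.

0.340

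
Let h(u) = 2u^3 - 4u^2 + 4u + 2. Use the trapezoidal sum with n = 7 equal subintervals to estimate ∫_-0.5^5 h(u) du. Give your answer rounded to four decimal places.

211.5115

Δu = (5 − (-0.5))/7 = 11/14.
h(-0.5) = -1.25, h(2/7) = 982/343, h(15/14) = 5699/1372, h(13/7) = 2896/343, h(37/14) = 29569/1372, h(24/7) = 16910/343, h(59/14) = 133783/1372, h(5) = 172.
T_7 = (Δu/2)·[h(u_0) + 2h(u_1) + ... + 2h(u_{6}) + h(u_7)].
Sum ≈ 211.5115.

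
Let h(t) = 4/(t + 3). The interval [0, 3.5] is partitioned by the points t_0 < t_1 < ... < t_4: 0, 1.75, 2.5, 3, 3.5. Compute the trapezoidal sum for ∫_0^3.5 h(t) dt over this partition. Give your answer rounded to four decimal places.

Subinterval widths: 1.75, 0.75, 0.5, 0.5.
h(0) = 4/3, h(1.75) = 16/19, h(2.5) = 8/11, h(3) = 2/3, h(3.5) = 8/13.
On each subinterval the trapezoid contributes (Δt_i/2)·[h(t_{i-1}) + h(t_i)].
Sum ≈ 3.1610.

3.1610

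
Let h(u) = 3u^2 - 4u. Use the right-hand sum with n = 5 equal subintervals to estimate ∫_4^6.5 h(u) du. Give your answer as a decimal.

175.625

Δu = (6.5 − 4)/5 = 0.5.
Right endpoints: 4.5, 5, 5.5, 6, 6.5.
h(4.5) = 42.75, h(5) = 55, h(5.5) = 68.75, h(6) = 84, h(6.5) = 100.75.
Sum = Δu · [h(4.5) + h(5) + h(5.5) + h(6) + h(6.5)].
Sum = 175.625.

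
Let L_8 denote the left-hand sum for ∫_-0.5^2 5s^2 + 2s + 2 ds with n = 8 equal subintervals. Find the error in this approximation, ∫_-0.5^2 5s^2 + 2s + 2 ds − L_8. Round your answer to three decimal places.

Exact integral: ∫_-0.5^2 f(s) ds ≈ 22.29167.
L_8 ≈ 18.78418.
Error ≈ 22.29167 − 18.78418 ≈ 3.507.

3.507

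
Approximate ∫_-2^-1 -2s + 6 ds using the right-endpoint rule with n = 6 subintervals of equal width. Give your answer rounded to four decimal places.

Δs = (-1 − (-2))/6 = 1/6.
Right endpoints: -11/6, -5/3, -1.5, -4/3, -7/6, -1.
f(-11/6) = 29/3, f(-5/3) = 28/3, f(-1.5) = 9, f(-4/3) = 26/3, f(-7/6) = 25/3, f(-1) = 8.
Sum = Δs · [f(-11/6) + f(-5/3) + f(-1.5) + ...].
Sum ≈ 8.8333.

8.8333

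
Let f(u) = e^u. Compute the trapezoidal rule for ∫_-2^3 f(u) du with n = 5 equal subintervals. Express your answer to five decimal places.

21.58565

Δu = (3 − (-2))/5 = 1.
f(-2) ≈ 0.13534, f(-1) ≈ 0.36788, f(0) ≈ 1.00000, f(1) ≈ 2.71828, f(2) ≈ 7.38906, f(3) ≈ 20.08554.
T_5 = (Δu/2)·[f(u_0) + 2f(u_1) + ... + 2f(u_{4}) + f(u_5)].
Sum ≈ 21.58565.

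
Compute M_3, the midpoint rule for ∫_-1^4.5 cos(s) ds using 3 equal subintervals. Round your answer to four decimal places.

-0.1572

Δs = (4.5 − (-1))/3 = 11/6.
Midpoints: -1/12, 1.75, 43/12.
f(-1/12) ≈ 0.9965, f(1.75) ≈ -0.1782, f(43/12) ≈ -0.9040.
Sum = Δs · [f(-1/12) + f(1.75) + f(43/12)].
Sum ≈ -0.1572.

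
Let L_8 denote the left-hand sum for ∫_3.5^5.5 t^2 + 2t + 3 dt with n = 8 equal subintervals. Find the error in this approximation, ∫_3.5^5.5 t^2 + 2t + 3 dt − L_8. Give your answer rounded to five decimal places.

Exact integral: ∫_3.5^5.5 f(t) dt ≈ 65.1666667.
L_8 = 62.4375.
Error ≈ 65.1666667 − 62.4375 ≈ 2.72917.

2.72917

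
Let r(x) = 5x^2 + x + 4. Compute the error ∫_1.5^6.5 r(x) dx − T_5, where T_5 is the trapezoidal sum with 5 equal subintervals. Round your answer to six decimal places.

Exact integral: ∫_1.5^6.5 r(x) dx ≈ 492.08333333.
T_5 = 496.25.
Error ≈ 492.08333333 − 496.25 ≈ -4.166667.

-4.166667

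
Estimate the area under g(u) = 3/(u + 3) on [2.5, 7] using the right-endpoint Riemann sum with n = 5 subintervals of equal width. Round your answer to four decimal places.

1.6877

Δu = (7 − 2.5)/5 = 0.9.
Right endpoints: 3.4, 4.3, 5.2, 6.1, 7.
g(3.4) = 0.46875, g(4.3) = 30/73, g(5.2) = 15/41, g(6.1) = 30/91, g(7) = 0.3.
Sum = Δu · [g(3.4) + g(4.3) + g(5.2) + g(6.1) + g(7)].
Sum ≈ 1.6877.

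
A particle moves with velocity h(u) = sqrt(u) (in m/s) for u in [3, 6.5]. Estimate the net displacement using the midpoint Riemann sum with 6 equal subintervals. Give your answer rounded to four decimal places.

Δu = (6.5 − 3)/6 = 7/12.
Midpoints: 79/24, 3.875, 107/24, 121/24, 5.625, 149/24.
h(79/24) ≈ 1.8143, h(3.875) ≈ 1.9685, h(107/24) ≈ 2.1115, h(121/24) ≈ 2.2454, h(5.625) ≈ 2.3717, h(149/24) ≈ 2.4917.
Sum = Δu · [h(79/24) + h(3.875) + h(107/24) + ...].
Sum ≈ 7.5851.

7.5851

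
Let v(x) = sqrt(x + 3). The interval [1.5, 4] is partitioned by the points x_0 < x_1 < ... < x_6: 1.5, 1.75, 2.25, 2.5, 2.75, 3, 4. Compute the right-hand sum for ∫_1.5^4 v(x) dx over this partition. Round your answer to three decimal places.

6.134

Subinterval widths: 0.25, 0.5, 0.25, 0.25, 0.25, 1.
Right endpoints: 1.75, 2.25, 2.5, 2.75, 3, 4.
v(1.75) ≈ 2.179, v(2.25) ≈ 2.291, v(2.5) ≈ 2.345, v(2.75) ≈ 2.398, v(3) ≈ 2.449, v(4) ≈ 2.646.
Sum = Σ Δx_i · v(x_i).
Sum ≈ 6.134.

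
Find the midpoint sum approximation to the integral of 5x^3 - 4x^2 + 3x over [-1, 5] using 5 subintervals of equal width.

629.28

Δx = (5 − (-1))/5 = 1.2.
Midpoints: -0.4, 0.8, 2, 3.2, 4.4.
f(-0.4) = -2.16, f(0.8) = 2.4, f(2) = 30, f(3.2) = 132.48, f(4.4) = 361.68.
Sum = Δx · [f(-0.4) + f(0.8) + f(2) + f(3.2) + f(4.4)].
Sum = 629.28.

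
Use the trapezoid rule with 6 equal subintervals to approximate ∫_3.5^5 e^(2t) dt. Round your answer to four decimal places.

10682.0324

Δt = (5 − 3.5)/6 = 0.25.
f(3.5) ≈ 1096.6332, f(3.75) ≈ 1808.0424, f(4) ≈ 2980.9580, f(4.25) ≈ 4914.7688, f(4.5) ≈ 8103.0839, f(4.75) ≈ 13359.7268, f(5) ≈ 22026.4658.
T_6 = (Δt/2)·[f(t_0) + 2f(t_1) + ... + 2f(t_{5}) + f(t_6)].
Sum ≈ 10682.0324.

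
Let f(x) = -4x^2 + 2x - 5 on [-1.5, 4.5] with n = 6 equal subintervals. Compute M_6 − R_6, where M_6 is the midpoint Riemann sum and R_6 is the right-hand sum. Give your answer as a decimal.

M_6 = -136.
R_6 = -172.
M_6 − R_6 = 36.

36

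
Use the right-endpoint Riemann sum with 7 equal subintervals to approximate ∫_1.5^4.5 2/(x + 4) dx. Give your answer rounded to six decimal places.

Δx = (4.5 − 1.5)/7 = 3/7.
Right endpoints: 27/14, 33/14, 39/14, 45/14, 51/14, 57/14, 4.5.
f(27/14) = 28/83, f(33/14) = 28/89, f(39/14) = 28/95, f(45/14) = 28/101, f(51/14) = 28/107, f(57/14) = 28/113, f(4.5) = 4/17.
Sum = Δx · [f(27/14) + f(33/14) + f(39/14) + ...].
Sum ≈ 0.843722.

0.843722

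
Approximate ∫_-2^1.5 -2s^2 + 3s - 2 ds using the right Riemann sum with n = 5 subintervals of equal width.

Δs = (1.5 − (-2))/5 = 0.7.
Right endpoints: -1.3, -0.6, 0.1, 0.8, 1.5.
f(-1.3) = -9.28, f(-0.6) = -4.52, f(0.1) = -1.72, f(0.8) = -0.88, f(1.5) = -2.
Sum = Δs · [f(-1.3) + f(-0.6) + f(0.1) + f(0.8) + f(1.5)].
Sum = -12.88.

-12.88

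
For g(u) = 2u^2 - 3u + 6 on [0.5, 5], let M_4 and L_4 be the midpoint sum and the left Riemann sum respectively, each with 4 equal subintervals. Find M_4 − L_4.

17.40234375

M_4 = 72.17578125.
L_4 = 54.7734375.
M_4 − L_4 = 17.40234375.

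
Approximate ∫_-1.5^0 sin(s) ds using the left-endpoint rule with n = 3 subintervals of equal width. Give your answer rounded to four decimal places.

-1.1592

Δs = (0 − (-1.5))/3 = 0.5.
Left endpoints: -1.5, -1, -0.5.
f(-1.5) ≈ -0.9975, f(-1) ≈ -0.8415, f(-0.5) ≈ -0.4794.
Sum = Δs · [f(-1.5) + f(-1) + f(-0.5)].
Sum ≈ -1.1592.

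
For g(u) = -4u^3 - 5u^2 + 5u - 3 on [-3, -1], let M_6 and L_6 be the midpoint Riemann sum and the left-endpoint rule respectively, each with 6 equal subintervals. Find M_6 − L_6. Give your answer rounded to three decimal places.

-10.056

M_6 ≈ 10.31481.
L_6 ≈ 20.37037.
M_6 − L_6 ≈ -10.056.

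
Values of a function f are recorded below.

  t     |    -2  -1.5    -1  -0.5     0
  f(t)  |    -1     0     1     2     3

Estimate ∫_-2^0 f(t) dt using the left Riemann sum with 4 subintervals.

Δt = 0.5.
Sum = 0.5·[(-1) + 0 + 1 + 2] = 1.

1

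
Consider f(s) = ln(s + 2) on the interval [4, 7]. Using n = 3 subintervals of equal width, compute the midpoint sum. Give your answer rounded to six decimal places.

6.026771

Δs = (7 − 4)/3 = 1.
Midpoints: 4.5, 5.5, 6.5.
f(4.5) ≈ 1.871802, f(5.5) ≈ 2.014903, f(6.5) ≈ 2.140066.
Sum = Δs · [f(4.5) + f(5.5) + f(6.5)].
Sum ≈ 6.026771.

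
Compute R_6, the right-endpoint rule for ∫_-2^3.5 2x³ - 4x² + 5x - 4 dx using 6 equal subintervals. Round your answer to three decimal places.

42.323

Δx = (3.5 − (-2))/6 = 11/12.
Right endpoints: -13/12, -1/6, 0.75, 5/3, 31/12, 3.5.
f(-13/12) = -14389/864, f(-1/6) = -535/108, f(0.75) = -1.65625, f(5/3) = 67/27, f(31/12) = 14431/864, f(3.5) = 50.25.
Sum = Δx · [f(-13/12) + f(-1/6) + f(0.75) + ...].
Sum ≈ 42.323.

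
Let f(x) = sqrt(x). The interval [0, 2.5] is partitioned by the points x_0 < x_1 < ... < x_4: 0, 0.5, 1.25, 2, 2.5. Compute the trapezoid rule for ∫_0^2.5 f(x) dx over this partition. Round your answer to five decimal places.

2.55964

Subinterval widths: 0.5, 0.75, 0.75, 0.5.
f(0) ≈ 0.00000, f(0.5) ≈ 0.70711, f(1.25) ≈ 1.11803, f(2) ≈ 1.41421, f(2.5) ≈ 1.58114.
On each subinterval the trapezoid contributes (Δx_i/2)·[f(x_{i-1}) + f(x_i)].
Sum ≈ 2.55964.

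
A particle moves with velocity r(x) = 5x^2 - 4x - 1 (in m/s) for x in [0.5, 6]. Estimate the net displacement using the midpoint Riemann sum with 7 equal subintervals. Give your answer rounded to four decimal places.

Δx = (6 − 0.5)/7 = 11/14.
Midpoints: 25/28, 47/28, 69/28, 3.25, 113/28, 135/28, 157/28.
r(25/28) = -459/784, r(47/28) = 4997/784, r(69/28) = 15293/784, r(3.25) = 38.8125, r(113/28) = 50405/784, r(135/28) = 75221/784, r(157/28) = 104877/784.
Sum = Δx · [r(25/28) + r(47/28) + r(69/28) + ...].
Sum ≈ 281.3769.

281.3769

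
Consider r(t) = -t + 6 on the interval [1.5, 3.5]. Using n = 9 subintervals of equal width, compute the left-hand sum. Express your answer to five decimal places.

7.22222

Δt = (3.5 − 1.5)/9 = 2/9.
Left endpoints: 1.5, 31/18, 35/18, 13/6, 43/18, 47/18, 17/6, 55/18, 59/18.
r(1.5) = 4.5, r(31/18) = 77/18, r(35/18) = 73/18, r(13/6) = 23/6, r(43/18) = 65/18, r(47/18) = 61/18, r(17/6) = 19/6, r(55/18) = 53/18, r(59/18) = 49/18.
Sum = Δt · [r(1.5) + r(31/18) + r(35/18) + ...].
Sum ≈ 7.22222.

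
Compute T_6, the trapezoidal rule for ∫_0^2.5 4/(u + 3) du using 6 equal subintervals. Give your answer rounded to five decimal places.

2.42905

Δu = (2.5 − 0)/6 = 5/12.
f(0) = 4/3, f(5/12) = 48/41, f(5/6) = 24/23, f(1.25) = 16/17, f(5/3) = 6/7, f(25/12) = 48/61, f(2.5) = 8/11.
T_6 = (Δu/2)·[f(u_0) + 2f(u_1) + ... + 2f(u_{5}) + f(u_6)].
Sum ≈ 2.42905.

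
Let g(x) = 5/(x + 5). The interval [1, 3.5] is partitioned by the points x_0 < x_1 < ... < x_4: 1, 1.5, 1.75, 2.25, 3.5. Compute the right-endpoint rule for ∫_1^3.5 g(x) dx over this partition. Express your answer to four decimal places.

1.6499

Subinterval widths: 0.5, 0.25, 0.5, 1.25.
Right endpoints: 1.5, 1.75, 2.25, 3.5.
g(1.5) = 10/13, g(1.75) = 20/27, g(2.25) = 20/29, g(3.5) = 10/17.
Sum = Σ Δx_i · g(x_i).
Sum ≈ 1.6499.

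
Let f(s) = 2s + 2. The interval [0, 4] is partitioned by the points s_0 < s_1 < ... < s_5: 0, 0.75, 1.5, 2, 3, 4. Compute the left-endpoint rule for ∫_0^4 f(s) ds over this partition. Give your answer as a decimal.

20.625

Subinterval widths: 0.75, 0.75, 0.5, 1, 1.
Left endpoints: 0, 0.75, 1.5, 2, 3.
f(0) = 2, f(0.75) = 3.5, f(1.5) = 5, f(2) = 6, f(3) = 8.
Sum = Σ Δs_i · f(s_i).
Sum = 20.625.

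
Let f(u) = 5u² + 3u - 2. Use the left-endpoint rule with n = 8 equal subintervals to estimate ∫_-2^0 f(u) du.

5.1875

Δu = (0 − (-2))/8 = 0.25.
Left endpoints: -2, -1.75, -1.5, -1.25, -1, -0.75, -0.5, -0.25.
f(-2) = 12, f(-1.75) = 8.0625, f(-1.5) = 4.75, f(-1.25) = 2.0625, f(-1) = 0, f(-0.75) = -1.4375, f(-0.5) = -2.25, f(-0.25) = -2.4375.
Sum = Δu · [f(-2) + f(-1.75) + f(-1.5) + ...].
Sum = 5.1875.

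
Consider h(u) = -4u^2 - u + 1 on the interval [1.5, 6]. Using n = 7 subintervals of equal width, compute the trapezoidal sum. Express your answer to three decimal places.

Δu = (6 − 1.5)/7 = 9/14.
h(1.5) = -9.5, h(15/7) = -956/49, h(39/14) = -3217/98, h(24/7) = -2423/49, h(57/14) = -6799/98, h(33/7) = -4538/49, h(75/14) = -11677/98, h(6) = -149.
T_7 = (Δu/2)·[h(u_0) + 2h(u_1) + ... + 2h(u_{6}) + h(u_7)].
Sum ≈ -297.115.

-297.115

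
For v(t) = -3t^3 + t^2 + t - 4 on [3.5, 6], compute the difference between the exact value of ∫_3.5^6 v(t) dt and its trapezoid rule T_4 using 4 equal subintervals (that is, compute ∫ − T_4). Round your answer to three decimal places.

Exact integral: ∫_3.5^6 v(t) dt ≈ -799.86979.
T_4 ≈ -806.66504.
Error ≈ -799.86979 − (-806.66504) ≈ 6.795.

6.795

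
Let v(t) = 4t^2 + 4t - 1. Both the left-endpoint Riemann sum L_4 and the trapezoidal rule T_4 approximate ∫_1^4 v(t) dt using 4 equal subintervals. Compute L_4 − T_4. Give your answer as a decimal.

-27

L_4 = 85.125.
T_4 = 112.125.
L_4 − T_4 = -27.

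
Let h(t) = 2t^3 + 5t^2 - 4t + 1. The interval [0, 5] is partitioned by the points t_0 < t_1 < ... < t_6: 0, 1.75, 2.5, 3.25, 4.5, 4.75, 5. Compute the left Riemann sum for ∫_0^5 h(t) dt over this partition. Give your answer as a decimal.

337.6484375

Subinterval widths: 1.75, 0.75, 0.75, 1.25, 0.25, 0.25.
Left endpoints: 0, 1.75, 2.5, 3.25, 4.5, 4.75.
h(0) = 1, h(1.75) = 20.03125, h(2.5) = 53.5, h(3.25) = 109.46875, h(4.5) = 266.5, h(4.75) = 309.15625.
Sum = Σ Δt_i · h(t_i).
Sum = 337.6484375.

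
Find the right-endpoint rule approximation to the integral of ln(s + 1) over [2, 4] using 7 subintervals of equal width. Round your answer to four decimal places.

2.8234

Δs = (4 − 2)/7 = 2/7.
Right endpoints: 16/7, 18/7, 20/7, 22/7, 24/7, 26/7, 4.
f(16/7) ≈ 1.1896, f(18/7) ≈ 1.2730, f(20/7) ≈ 1.3499, f(22/7) ≈ 1.4214, f(24/7) ≈ 1.4881, f(26/7) ≈ 1.5506, f(4) ≈ 1.6094.
Sum = Δs · [f(16/7) + f(18/7) + f(20/7) + ...].
Sum ≈ 2.8234.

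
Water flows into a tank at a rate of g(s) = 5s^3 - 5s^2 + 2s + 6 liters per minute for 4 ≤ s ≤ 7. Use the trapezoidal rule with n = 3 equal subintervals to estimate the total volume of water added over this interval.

Δs = (7 − 4)/3 = 1.
g(4) = 254, g(5) = 516, g(6) = 918, g(7) = 1490.
T_3 = (Δs/2)·[g(s_0) + 2g(s_1) + 2g(s_2) + g(s_3)].
Sum = 2306.

2306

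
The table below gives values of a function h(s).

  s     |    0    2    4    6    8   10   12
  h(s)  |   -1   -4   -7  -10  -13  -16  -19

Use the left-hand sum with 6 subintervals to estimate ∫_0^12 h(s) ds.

-102

Δs = 2.
Sum = 2·[(-1) + (-4) + (-7) + (-10) + (-13) + (-16)] = -102.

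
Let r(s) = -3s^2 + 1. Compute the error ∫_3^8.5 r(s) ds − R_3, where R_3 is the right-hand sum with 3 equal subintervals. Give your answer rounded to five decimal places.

Exact integral: ∫_3^8.5 r(s) ds = -581.625.
R_3 ≈ -764.8055556.
Error ≈ -581.625 − (-764.8055556) ≈ 183.18056.

183.18056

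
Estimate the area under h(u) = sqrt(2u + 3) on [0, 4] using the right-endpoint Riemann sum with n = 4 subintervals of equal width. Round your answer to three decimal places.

Δu = (4 − 0)/4 = 1.
Right endpoints: 1, 2, 3, 4.
h(1) ≈ 2.236, h(2) ≈ 2.646, h(3) ≈ 3.000, h(4) ≈ 3.317.
Sum = Δu · [h(1) + h(2) + h(3) + h(4)].
Sum ≈ 11.198.

11.198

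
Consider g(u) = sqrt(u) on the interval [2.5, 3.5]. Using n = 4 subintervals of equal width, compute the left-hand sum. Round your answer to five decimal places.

1.69357

Δu = (3.5 − 2.5)/4 = 0.25.
Left endpoints: 2.5, 2.75, 3, 3.25.
g(2.5) ≈ 1.58114, g(2.75) ≈ 1.65831, g(3) ≈ 1.73205, g(3.25) ≈ 1.80278.
Sum = Δu · [g(2.5) + g(2.75) + g(3) + g(3.25)].
Sum ≈ 1.69357.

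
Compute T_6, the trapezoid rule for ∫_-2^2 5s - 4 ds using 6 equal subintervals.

Δs = (2 − (-2))/6 = 2/3.
f(-2) = -14, f(-4/3) = -32/3, f(-2/3) = -22/3, f(0) = -4, f(2/3) = -2/3, f(4/3) = 8/3, f(2) = 6.
T_6 = (Δs/2)·[f(s_0) + 2f(s_1) + ... + 2f(s_{5}) + f(s_6)].
Sum = -16.

-16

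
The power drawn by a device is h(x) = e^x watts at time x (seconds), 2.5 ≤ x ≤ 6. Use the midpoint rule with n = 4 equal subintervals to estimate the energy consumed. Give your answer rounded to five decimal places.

379.03833

Δx = (6 − 2.5)/4 = 0.875.
Midpoints: 2.9375, 3.8125, 4.6875, 5.5625.
h(2.9375) ≈ 18.86862, h(3.8125) ≈ 45.26346, h(4.6875) ≈ 108.58139, h(5.5625) ≈ 260.47321.
Sum = Δx · [h(2.9375) + h(3.8125) + h(4.6875) + h(5.5625)].
Sum ≈ 379.03833.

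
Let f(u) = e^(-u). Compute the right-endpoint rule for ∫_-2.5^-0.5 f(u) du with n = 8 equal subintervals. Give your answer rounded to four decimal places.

Δu = (-0.5 − (-2.5))/8 = 0.25.
Right endpoints: -2.25, -2, -1.75, -1.5, -1.25, -1, -0.75, -0.5.
f(-2.25) ≈ 9.4877, f(-2) ≈ 7.3891, f(-1.75) ≈ 5.7546, f(-1.5) ≈ 4.4817, f(-1.25) ≈ 3.4903, f(-1) ≈ 2.7183, f(-0.75) ≈ 2.1170, f(-0.5) ≈ 1.6487.
Sum = Δu · [f(-2.25) + f(-2) + f(-1.75) + ...].
Sum ≈ 9.2719.

9.2719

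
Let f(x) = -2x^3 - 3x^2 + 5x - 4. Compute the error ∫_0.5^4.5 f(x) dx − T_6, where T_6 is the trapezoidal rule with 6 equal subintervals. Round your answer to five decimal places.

5.33333

Exact integral: ∫_0.5^4.5 f(x) dx = -262.
T_6 ≈ -267.3333333.
Error ≈ -262 − (-267.3333333) ≈ 5.33333.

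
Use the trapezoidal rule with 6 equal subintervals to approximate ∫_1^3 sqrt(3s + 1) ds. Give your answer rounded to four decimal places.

5.2470

Δs = (3 − 1)/6 = 1/3.
f(1) ≈ 2.0000, f(4/3) ≈ 2.2361, f(5/3) ≈ 2.4495, f(2) ≈ 2.6458, f(7/3) ≈ 2.8284, f(8/3) ≈ 3.0000, f(3) ≈ 3.1623.
T_6 = (Δs/2)·[f(s_0) + 2f(s_1) + ... + 2f(s_{5}) + f(s_6)].
Sum ≈ 5.2470.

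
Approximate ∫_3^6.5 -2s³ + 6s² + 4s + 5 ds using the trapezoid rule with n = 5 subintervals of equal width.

Δs = (6.5 − 3)/5 = 0.7.
f(3) = 17, f(3.7) = 0.634, f(4.4) = -31.608, f(5.1) = -83.842, f(5.8) = -160.184, f(6.5) = -264.75.
T_5 = (Δs/2)·[f(s_0) + 2f(s_1) + ... + 2f(s_{4}) + f(s_5)].
Sum = -279.2125.

-279.2125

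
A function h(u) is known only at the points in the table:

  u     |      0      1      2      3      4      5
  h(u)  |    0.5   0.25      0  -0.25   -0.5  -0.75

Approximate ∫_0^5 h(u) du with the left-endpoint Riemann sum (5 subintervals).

0

Δu = 1.
Sum = 1·[0.5 + 0.25 + 0 + (-0.25) + (-0.5)] = 0.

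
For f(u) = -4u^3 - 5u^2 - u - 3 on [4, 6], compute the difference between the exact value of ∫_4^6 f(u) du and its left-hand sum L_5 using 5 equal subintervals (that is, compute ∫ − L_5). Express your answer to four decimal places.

-138.5333

Exact integral: ∫_4^6 f(u) du ≈ -1309.333333.
L_5 = -1170.8.
Error ≈ -1309.333333 − (-1170.8) ≈ -138.5333.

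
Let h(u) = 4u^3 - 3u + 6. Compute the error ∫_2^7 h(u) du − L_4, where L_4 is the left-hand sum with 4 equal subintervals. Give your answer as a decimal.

757.8125

Exact integral: ∫_2^7 h(u) du = 2347.5.
L_4 = 1589.6875.
Error = 2347.5 − 1589.6875 = 757.8125.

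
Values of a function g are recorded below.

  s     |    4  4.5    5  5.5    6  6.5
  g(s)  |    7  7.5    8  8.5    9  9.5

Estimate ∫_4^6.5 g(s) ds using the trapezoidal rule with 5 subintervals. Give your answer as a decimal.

Δs = 0.5.
T_5 = (0.5/2)·[7 + 2·7.5 + 2·8 + 2·8.5 + 2·9 + 9.5] = 20.625.

20.625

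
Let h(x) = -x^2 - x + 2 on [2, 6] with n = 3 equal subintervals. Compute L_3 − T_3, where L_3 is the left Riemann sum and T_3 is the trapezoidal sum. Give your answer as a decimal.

24

L_3 ≈ -54.51852.
T_3 ≈ -78.51852.
L_3 − T_3 = 24.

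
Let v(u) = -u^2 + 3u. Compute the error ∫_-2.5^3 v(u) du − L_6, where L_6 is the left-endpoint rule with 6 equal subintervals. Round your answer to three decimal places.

7.072

Exact integral: ∫_-2.5^3 v(u) du ≈ -10.08333.
L_6 ≈ -17.15567.
Error ≈ -10.08333 − (-17.15567) ≈ 7.072.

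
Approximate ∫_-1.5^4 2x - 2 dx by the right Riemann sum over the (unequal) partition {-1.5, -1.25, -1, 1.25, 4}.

15.5

Subinterval widths: 0.25, 0.25, 2.25, 2.75.
Right endpoints: -1.25, -1, 1.25, 4.
f(-1.25) = -4.5, f(-1) = -4, f(1.25) = 0.5, f(4) = 6.
Sum = Σ Δx_i · f(x_i).
Sum = 15.5.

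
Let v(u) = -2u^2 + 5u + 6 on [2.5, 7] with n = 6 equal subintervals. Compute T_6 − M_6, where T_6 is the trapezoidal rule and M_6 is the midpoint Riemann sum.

T_6 = -85.21875.
M_6 = -83.953125.
T_6 − M_6 = -1.265625.

-1.265625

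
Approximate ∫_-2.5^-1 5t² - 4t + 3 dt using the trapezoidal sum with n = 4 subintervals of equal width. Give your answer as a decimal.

Δt = (-1 − (-2.5))/4 = 0.375.
f(-2.5) = 44.25, f(-2.125) = 34.078125, f(-1.75) = 25.3125, f(-1.375) = 17.953125, f(-1) = 12.
T_4 = (Δt/2)·[f(t_0) + 2f(t_1) + 2f(t_2) + 2f(t_3) + f(t_4)].
Sum = 39.55078125.

39.55078125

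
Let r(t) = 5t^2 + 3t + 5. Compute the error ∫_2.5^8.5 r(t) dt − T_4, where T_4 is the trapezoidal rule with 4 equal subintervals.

Exact integral: ∫_2.5^8.5 r(t) dt = 1126.5.
T_4 = 1137.75.
Error = 1126.5 − 1137.75 = -11.25.

-11.25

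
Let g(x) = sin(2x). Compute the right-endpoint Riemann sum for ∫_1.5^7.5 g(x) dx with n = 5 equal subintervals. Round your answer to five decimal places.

0.25178

Δx = (7.5 − 1.5)/5 = 1.2.
Right endpoints: 2.7, 3.9, 5.1, 6.3, 7.5.
g(2.7) ≈ -0.77276, g(3.9) ≈ 0.99854, g(5.1) ≈ -0.69987, g(6.3) ≈ 0.03362, g(7.5) ≈ 0.65029.
Sum = Δx · [g(2.7) + g(3.9) + g(5.1) + g(6.3) + g(7.5)].
Sum ≈ 0.25178.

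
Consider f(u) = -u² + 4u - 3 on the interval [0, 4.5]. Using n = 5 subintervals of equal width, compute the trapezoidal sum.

Δu = (4.5 − 0)/5 = 0.9.
f(0) = -3, f(0.9) = -0.21, f(1.8) = 0.96, f(2.7) = 0.51, f(3.6) = -1.56, f(4.5) = -5.25.
T_5 = (Δu/2)·[f(u_0) + 2f(u_1) + ... + 2f(u_{4}) + f(u_5)].
Sum = -3.9825.

-3.9825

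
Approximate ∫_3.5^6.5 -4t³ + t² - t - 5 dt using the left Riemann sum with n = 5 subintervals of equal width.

-1328.37

Δt = (6.5 − 3.5)/5 = 0.6.
Left endpoints: 3.5, 4.1, 4.7, 5.3, 5.9.
f(3.5) = -167.75, f(4.1) = -267.974, f(4.7) = -402.902, f(5.3) = -577.718, f(5.9) = -797.606.
Sum = Δt · [f(3.5) + f(4.1) + f(4.7) + f(5.3) + f(5.9)].
Sum = -1328.37.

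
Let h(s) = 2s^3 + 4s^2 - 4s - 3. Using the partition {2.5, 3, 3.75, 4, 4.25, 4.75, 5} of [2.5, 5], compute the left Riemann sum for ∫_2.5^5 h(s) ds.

Subinterval widths: 0.5, 0.75, 0.25, 0.25, 0.5, 0.25.
Left endpoints: 2.5, 3, 3.75, 4, 4.25, 4.75.
h(2.5) = 43.25, h(3) = 75, h(3.75) = 143.71875, h(4) = 173, h(4.25) = 205.78125, h(4.75) = 282.59375.
Sum = Σ Δs_i · h(s_i).
Sum = 330.59375.

330.59375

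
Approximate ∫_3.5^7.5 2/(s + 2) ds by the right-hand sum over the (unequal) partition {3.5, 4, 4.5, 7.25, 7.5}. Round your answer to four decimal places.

0.9677

Subinterval widths: 0.5, 0.5, 2.75, 0.25.
Right endpoints: 4, 4.5, 7.25, 7.5.
f(4) = 1/3, f(4.5) = 4/13, f(7.25) = 8/37, f(7.5) = 4/19.
Sum = Σ Δs_i · f(s_i).
Sum ≈ 0.9677.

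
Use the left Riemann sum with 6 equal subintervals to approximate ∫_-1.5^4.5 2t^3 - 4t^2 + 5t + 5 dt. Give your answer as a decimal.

83

Δt = (4.5 − (-1.5))/6 = 1.
Left endpoints: -1.5, -0.5, 0.5, 1.5, 2.5, 3.5.
f(-1.5) = -18.25, f(-0.5) = 1.25, f(0.5) = 6.75, f(1.5) = 10.25, f(2.5) = 23.75, f(3.5) = 59.25.
Sum = Δt · [f(-1.5) + f(-0.5) + f(0.5) + ...].
Sum = 83.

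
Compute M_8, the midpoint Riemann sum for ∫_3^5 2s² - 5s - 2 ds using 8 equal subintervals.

21.3125

Δs = (5 − 3)/8 = 0.25.
Midpoints: 3.125, 3.375, 3.625, 3.875, 4.125, 4.375, 4.625, 4.875.
f(3.125) = 1.90625, f(3.375) = 3.90625, f(3.625) = 6.15625, f(3.875) = 8.65625, f(4.125) = 11.40625, f(4.375) = 14.40625, f(4.625) = 17.65625, f(4.875) = 21.15625.
Sum = Δs · [f(3.125) + f(3.375) + f(3.625) + ...].
Sum = 21.3125.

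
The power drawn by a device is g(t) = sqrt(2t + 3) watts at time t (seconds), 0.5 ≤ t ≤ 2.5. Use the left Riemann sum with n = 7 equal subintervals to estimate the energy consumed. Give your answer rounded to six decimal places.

4.756463

Δt = (2.5 − 0.5)/7 = 2/7.
Left endpoints: 0.5, 11/14, 15/14, 19/14, 23/14, 27/14, 31/14.
g(0.5) ≈ 2.000000, g(11/14) ≈ 2.138090, g(15/14) ≈ 2.267787, g(19/14) ≈ 2.390457, g(23/14) ≈ 2.507133, g(27/14) ≈ 2.618615, g(31/14) ≈ 2.725541.
Sum = Δt · [g(0.5) + g(11/14) + g(15/14) + ...].
Sum ≈ 4.756463.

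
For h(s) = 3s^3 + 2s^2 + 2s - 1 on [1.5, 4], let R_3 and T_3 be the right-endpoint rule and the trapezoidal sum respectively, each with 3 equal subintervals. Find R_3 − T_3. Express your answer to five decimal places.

89.32292

R_3 ≈ 336.9328704.
T_3 ≈ 247.6099537.
R_3 − T_3 ≈ 89.32292.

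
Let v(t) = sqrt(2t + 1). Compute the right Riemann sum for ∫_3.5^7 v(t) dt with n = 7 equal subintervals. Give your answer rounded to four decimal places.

Δt = (7 − 3.5)/7 = 0.5.
Right endpoints: 4, 4.5, 5, 5.5, 6, 6.5, 7.
v(4) ≈ 3.0000, v(4.5) ≈ 3.1623, v(5) ≈ 3.3166, v(5.5) ≈ 3.4641, v(6) ≈ 3.6056, v(6.5) ≈ 3.7417, v(7) ≈ 3.8730.
Sum = Δt · [v(4) + v(4.5) + v(5) + ...].
Sum ≈ 12.0816.

12.0816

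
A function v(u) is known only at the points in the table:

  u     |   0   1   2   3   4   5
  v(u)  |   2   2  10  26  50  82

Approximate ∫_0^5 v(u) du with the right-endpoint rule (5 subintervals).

Δu = 1.
Sum = 1·[2 + 10 + 26 + 50 + 82] = 170.

170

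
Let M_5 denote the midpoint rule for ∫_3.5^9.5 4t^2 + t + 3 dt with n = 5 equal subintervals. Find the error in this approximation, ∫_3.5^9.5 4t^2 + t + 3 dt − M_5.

Exact integral: ∫_3.5^9.5 f(t) dt = 1143.
M_5 = 1140.12.
Error = 1143 − 1140.12 = 2.88.

2.88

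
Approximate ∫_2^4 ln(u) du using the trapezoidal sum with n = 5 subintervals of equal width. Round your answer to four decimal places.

Δu = (4 − 2)/5 = 0.4.
f(2) ≈ 0.6931, f(2.4) ≈ 0.8755, f(2.8) ≈ 1.0296, f(3.2) ≈ 1.1632, f(3.6) ≈ 1.2809, f(4) ≈ 1.3863.
T_5 = (Δu/2)·[f(u_0) + 2f(u_1) + ... + 2f(u_{4}) + f(u_5)].
Sum ≈ 2.1556.

2.1556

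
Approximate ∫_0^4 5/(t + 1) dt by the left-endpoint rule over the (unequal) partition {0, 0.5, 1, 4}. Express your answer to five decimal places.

11.66667

Subinterval widths: 0.5, 0.5, 3.
Left endpoints: 0, 0.5, 1.
f(0) = 5, f(0.5) = 10/3, f(1) = 2.5.
Sum = Σ Δt_i · f(t_i).
Sum ≈ 11.66667.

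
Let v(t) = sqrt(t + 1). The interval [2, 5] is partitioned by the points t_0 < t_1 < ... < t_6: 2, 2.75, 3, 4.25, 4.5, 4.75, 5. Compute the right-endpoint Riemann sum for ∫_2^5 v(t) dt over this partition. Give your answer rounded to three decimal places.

6.615

Subinterval widths: 0.75, 0.25, 1.25, 0.25, 0.25, 0.25.
Right endpoints: 2.75, 3, 4.25, 4.5, 4.75, 5.
v(2.75) ≈ 1.936, v(3) ≈ 2.000, v(4.25) ≈ 2.291, v(4.5) ≈ 2.345, v(4.75) ≈ 2.398, v(5) ≈ 2.449.
Sum = Σ Δt_i · v(t_i).
Sum ≈ 6.615.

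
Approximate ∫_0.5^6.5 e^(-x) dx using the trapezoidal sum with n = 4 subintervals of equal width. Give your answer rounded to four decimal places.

0.7144

Δx = (6.5 − 0.5)/4 = 1.5.
f(0.5) ≈ 0.6065, f(2) ≈ 0.1353, f(3.5) ≈ 0.0302, f(5) ≈ 0.0067, f(6.5) ≈ 0.0015.
T_4 = (Δx/2)·[f(x_0) + 2f(x_1) + 2f(x_2) + 2f(x_3) + f(x_4)].
Sum ≈ 0.7144.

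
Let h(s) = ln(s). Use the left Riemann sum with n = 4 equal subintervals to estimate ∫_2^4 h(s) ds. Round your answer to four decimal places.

1.9804

Δs = (4 − 2)/4 = 0.5.
Left endpoints: 2, 2.5, 3, 3.5.
h(2) ≈ 0.6931, h(2.5) ≈ 0.9163, h(3) ≈ 1.0986, h(3.5) ≈ 1.2528.
Sum = Δs · [h(2) + h(2.5) + h(3) + h(3.5)].
Sum ≈ 1.9804.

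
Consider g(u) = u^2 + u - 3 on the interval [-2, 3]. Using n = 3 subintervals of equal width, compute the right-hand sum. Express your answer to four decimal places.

9.8148

Δu = (3 − (-2))/3 = 5/3.
Right endpoints: -1/3, 4/3, 3.
g(-1/3) = -29/9, g(4/3) = 1/9, g(3) = 9.
Sum = Δu · [g(-1/3) + g(4/3) + g(3)].
Sum ≈ 9.8148.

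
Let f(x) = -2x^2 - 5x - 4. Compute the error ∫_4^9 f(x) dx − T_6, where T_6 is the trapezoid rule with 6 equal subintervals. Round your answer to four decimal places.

Exact integral: ∫_4^9 f(x) dx ≈ -625.833333.
T_6 ≈ -626.990741.
Error ≈ -625.833333 − (-626.990741) ≈ 1.1574.

1.1574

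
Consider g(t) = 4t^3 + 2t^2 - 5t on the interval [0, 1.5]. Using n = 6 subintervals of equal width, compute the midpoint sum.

1.6015625

Δt = (1.5 − 0)/6 = 0.25.
Midpoints: 0.125, 0.375, 0.625, 0.875, 1.125, 1.375.
g(0.125) = -0.5859375, g(0.375) = -1.3828125, g(0.625) = -1.3671875, g(0.875) = -0.1640625, g(1.125) = 2.6015625, g(1.375) = 7.3046875.
Sum = Δt · [g(0.125) + g(0.375) + g(0.625) + ...].
Sum = 1.6015625.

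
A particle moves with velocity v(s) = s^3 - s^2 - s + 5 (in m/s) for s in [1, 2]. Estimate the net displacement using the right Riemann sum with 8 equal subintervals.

5.11328125

Δs = (2 − 1)/8 = 0.125.
Right endpoints: 1.125, 1.25, 1.375, 1.5, 1.625, 1.75, 1.875, 2.
v(1.125) = 2065/512, v(1.25) = 4.140625, v(1.375) = 2219/512, v(1.5) = 4.625, v(1.625) = 2573/512, v(1.75) = 5.546875, v(1.875) = 3175/512, v(2) = 7.
Sum = Δs · [v(1.125) + v(1.25) + v(1.375) + ...].
Sum = 5.11328125.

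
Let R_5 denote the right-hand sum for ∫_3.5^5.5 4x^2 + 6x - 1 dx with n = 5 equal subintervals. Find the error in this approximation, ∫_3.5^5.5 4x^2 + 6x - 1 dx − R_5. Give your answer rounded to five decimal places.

Exact integral: ∫_3.5^5.5 f(x) dx ≈ 216.6666667.
R_5 = 233.68.
Error ≈ 216.6666667 − 233.68 ≈ -17.01333.

-17.01333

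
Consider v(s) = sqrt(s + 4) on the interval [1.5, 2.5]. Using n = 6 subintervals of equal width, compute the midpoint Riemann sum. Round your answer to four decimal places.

2.4488

Δs = (2.5 − 1.5)/6 = 1/6.
Midpoints: 19/12, 1.75, 23/12, 25/12, 2.25, 29/12.
v(19/12) ≈ 2.3629, v(1.75) ≈ 2.3979, v(23/12) ≈ 2.4324, v(25/12) ≈ 2.4664, v(2.25) ≈ 2.5000, v(29/12) ≈ 2.5331.
Sum = Δs · [v(19/12) + v(1.75) + v(23/12) + ...].
Sum ≈ 2.4488.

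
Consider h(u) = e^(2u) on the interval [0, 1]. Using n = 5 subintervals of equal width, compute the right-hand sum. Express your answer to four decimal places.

Δu = (1 − 0)/5 = 0.2.
Right endpoints: 0.2, 0.4, 0.6, 0.8, 1.
h(0.2) ≈ 1.4918, h(0.4) ≈ 2.2255, h(0.6) ≈ 3.3201, h(0.8) ≈ 4.9530, h(1) ≈ 7.3891.
Sum = Δu · [h(0.2) + h(0.4) + h(0.6) + h(0.8) + h(1)].
Sum ≈ 3.8759.

3.8759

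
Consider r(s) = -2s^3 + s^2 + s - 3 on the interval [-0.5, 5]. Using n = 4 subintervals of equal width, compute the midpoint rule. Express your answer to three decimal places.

Δs = (5 − (-0.5))/4 = 1.375.
Midpoints: 0.1875, 1.5625, 2.9375, 4.3125.
r(0.1875) = -5715/2048, r(1.5625) = -13569/2048, r(2.9375) = -86279/2048, r(4.3125) = -287733/2048.
Sum = Δs · [r(0.1875) + r(1.5625) + r(2.9375) + r(4.3125)].
Sum ≈ -264.054.

-264.054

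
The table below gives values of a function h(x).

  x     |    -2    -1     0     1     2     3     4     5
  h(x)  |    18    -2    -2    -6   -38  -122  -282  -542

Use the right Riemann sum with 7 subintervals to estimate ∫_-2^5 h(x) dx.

Δx = 1.
Sum = 1·[(-2) + (-2) + (-6) + (-38) + (-122) + (-282) + (-542)] = -994.

-994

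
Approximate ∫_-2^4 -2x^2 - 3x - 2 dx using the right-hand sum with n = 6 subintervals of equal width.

-101

Δx = (4 − (-2))/6 = 1.
Right endpoints: -1, 0, 1, 2, 3, 4.
f(-1) = -1, f(0) = -2, f(1) = -7, f(2) = -16, f(3) = -29, f(4) = -46.
Sum = Δx · [f(-1) + f(0) + f(1) + ...].
Sum = -101.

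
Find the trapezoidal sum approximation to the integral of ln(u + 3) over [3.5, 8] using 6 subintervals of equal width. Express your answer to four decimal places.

9.7072

Δu = (8 − 3.5)/6 = 0.75.
f(3.5) ≈ 1.8718, f(4.25) ≈ 1.9810, f(5) ≈ 2.0794, f(5.75) ≈ 2.1691, f(6.5) ≈ 2.2513, f(7.25) ≈ 2.3273, f(8) ≈ 2.3979.
T_6 = (Δu/2)·[f(u_0) + 2f(u_1) + ... + 2f(u_{5}) + f(u_6)].
Sum ≈ 9.7072.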